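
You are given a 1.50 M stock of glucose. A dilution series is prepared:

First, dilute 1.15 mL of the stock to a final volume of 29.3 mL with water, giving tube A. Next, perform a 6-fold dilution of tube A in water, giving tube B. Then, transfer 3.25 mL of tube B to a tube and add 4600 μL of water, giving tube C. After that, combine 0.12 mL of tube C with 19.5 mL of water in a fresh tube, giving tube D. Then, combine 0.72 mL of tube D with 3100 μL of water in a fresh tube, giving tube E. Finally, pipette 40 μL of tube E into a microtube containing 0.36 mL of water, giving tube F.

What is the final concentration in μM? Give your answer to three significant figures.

Step 1: 1.15 mL brought to 29.3 mL → factor 29.3/1.15 = 25.478
Step 2: 6-fold → factor 6
Step 3: 3.25 mL + 4600 μL = 7.85 mL total → factor 7.85/3.25 = 2.4154
Step 4: 0.12 mL + 19.5 mL = 19.62 mL total → factor 19.62/0.12 = 163.5
Step 5: 0.72 mL + 3100 μL = 3.82 mL total → factor 3.82/0.72 = 5.3056
Step 6: 40 μL + 0.36 mL = 400 μL total → factor 400/40 = 10
Overall dilution factor = 25.478 × 6 × 2.4154 × 163.5 × 5.3056 × 10 = 3.203 × 10^6
Final = 1.50 M / 3.203 × 10^6 = 4.683 × 10^-7 M = 0.468 μM

0.468 μM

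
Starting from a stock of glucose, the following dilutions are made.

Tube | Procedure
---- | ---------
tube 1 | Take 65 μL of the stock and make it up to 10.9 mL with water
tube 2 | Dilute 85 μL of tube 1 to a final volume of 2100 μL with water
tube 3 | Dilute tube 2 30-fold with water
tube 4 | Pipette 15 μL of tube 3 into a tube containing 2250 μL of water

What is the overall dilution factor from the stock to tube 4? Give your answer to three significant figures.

1.88 × 10^7

Step 1: 65 μL brought to 10.9 mL → factor 10900/65 = 167.69
Step 2: 85 μL brought to 2100 μL → factor 2100/85 = 24.706
Step 3: 30-fold → factor 30
Step 4: 15 μL + 2250 μL = 2265 μL total → factor 2265/15 = 151
Overall dilution factor = 167.69 × 24.706 × 30 × 151 = 1.8768 × 10^7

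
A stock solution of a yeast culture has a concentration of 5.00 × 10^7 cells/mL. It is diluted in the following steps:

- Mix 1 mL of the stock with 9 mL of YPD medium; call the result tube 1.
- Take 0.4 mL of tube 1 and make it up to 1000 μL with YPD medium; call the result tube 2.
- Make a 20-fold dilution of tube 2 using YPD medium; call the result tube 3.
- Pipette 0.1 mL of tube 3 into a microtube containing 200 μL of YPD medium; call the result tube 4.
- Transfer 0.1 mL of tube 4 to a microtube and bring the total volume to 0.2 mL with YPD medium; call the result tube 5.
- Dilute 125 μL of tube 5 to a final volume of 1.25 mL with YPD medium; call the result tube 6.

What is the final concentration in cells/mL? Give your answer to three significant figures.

Step 1: 1 mL + 9 mL = 10 mL total → factor 10/1 = 10
Step 2: 0.4 mL brought to 1000 μL → factor 1/0.4 = 2.5
Step 3: 20-fold → factor 20
Step 4: 0.1 mL + 200 μL = 0.3 mL total → factor 0.3/0.1 = 3
Step 5: 0.1 mL brought to 0.2 mL → factor 0.2/0.1 = 2
Step 6: 125 μL brought to 1.25 mL → factor 1250/125 = 10
Overall dilution factor = 10 × 2.5 × 20 × 3 × 2 × 10 = 30000
Final = 5.00 × 10^7 cells/mL / 30000 = 1.67 × 10^3 cells/mL

1.67 × 10^3 cells/mL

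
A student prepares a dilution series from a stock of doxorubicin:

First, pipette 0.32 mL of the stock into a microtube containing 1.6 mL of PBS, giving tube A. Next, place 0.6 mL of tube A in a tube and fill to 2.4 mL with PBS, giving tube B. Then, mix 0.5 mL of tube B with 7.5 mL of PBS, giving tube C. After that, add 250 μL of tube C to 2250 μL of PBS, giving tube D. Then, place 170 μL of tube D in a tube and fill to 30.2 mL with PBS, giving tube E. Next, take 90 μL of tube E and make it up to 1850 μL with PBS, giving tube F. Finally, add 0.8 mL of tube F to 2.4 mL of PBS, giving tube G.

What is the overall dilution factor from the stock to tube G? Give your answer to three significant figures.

Step 1: 0.32 mL + 1.6 mL = 1.92 mL total → factor 1.92/0.32 = 6
Step 2: 0.6 mL brought to 2.4 mL → factor 2.4/0.6 = 4
Step 3: 0.5 mL + 7.5 mL = 8 mL total → factor 8/0.5 = 16
Step 4: 250 μL + 2250 μL = 2500 μL total → factor 2500/250 = 10
Step 5: 170 μL brought to 30.2 mL → factor 30200/170 = 177.65
Step 6: 90 μL brought to 1850 μL → factor 1850/90 = 20.556
Step 7: 0.8 mL + 2.4 mL = 3.2 mL total → factor 3.2/0.8 = 4
Overall dilution factor = 6 × 4 × 16 × 10 × 177.65 × 20.556 × 4 = 5.6089 × 10^7

5.61 × 10^7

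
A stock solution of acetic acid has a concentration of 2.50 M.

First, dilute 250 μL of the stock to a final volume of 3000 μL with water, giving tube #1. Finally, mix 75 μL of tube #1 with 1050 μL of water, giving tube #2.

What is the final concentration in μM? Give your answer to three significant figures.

Step 1: 250 μL brought to 3000 μL → factor 3000/250 = 12
Step 2: 75 μL + 1050 μL = 1125 μL total → factor 1125/75 = 15
Overall dilution factor = 12 × 15 = 180
Final = 2.50 M / 180 = 0.01389 M = 1.39 × 10^4 μM

1.39 × 10^4 μM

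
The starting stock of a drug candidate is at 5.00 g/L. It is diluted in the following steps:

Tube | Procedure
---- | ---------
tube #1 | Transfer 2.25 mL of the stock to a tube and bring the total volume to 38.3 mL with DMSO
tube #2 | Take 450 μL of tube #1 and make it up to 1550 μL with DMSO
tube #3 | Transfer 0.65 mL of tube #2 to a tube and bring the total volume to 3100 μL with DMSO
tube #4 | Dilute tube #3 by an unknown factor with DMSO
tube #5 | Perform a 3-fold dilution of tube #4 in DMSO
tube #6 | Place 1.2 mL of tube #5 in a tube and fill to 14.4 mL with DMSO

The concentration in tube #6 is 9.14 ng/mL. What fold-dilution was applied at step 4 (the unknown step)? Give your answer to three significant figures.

54.3-fold

Step 1: 2.25 mL brought to 38.3 mL → factor 38.3/2.25 = 17.022
Step 2: 450 μL brought to 1550 μL → factor 1550/450 = 3.4444
Step 3: 0.65 mL brought to 3100 μL → factor 3.1/0.65 = 4.7692
Step 4: unknown factor x
Step 5: 3-fold → factor 3
Step 6: 1.2 mL brought to 14.4 mL → factor 14.4/1.2 = 12
Product of known-step factors = 10067
Overall factor = 5.00 g/L / (9.14 ng/mL) = 5.4705 × 10^5
x = 5.4705 × 10^5 / 10067 = 54.3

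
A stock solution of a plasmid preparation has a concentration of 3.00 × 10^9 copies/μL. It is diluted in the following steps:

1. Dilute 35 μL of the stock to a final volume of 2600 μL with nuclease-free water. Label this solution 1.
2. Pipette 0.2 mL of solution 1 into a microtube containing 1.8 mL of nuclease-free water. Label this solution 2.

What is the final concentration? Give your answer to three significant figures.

4.04 × 10^6 copies/μL

Step 1: 35 μL brought to 2600 μL → factor 2600/35 = 74.286
Step 2: 0.2 mL + 1.8 mL = 2 mL total → factor 2/0.2 = 10
Overall dilution factor = 74.286 × 10 = 742.86
Final = 3.00 × 10^9 copies/μL / 742.86 = 4.04 × 10^6 copies/μL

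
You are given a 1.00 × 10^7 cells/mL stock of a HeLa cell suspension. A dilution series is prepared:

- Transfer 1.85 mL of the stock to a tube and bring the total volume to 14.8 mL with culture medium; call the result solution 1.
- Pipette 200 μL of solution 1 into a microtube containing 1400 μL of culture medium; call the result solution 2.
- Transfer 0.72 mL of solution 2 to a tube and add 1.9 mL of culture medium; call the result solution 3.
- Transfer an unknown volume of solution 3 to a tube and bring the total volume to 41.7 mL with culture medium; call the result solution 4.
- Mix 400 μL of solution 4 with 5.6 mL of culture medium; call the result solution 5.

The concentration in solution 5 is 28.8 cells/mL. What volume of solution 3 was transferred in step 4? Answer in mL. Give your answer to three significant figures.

0.420 mL

Step 1: 1.85 mL brought to 14.8 mL → factor 14.8/1.85 = 8
Step 2: 200 μL + 1400 μL = 1600 μL total → factor 1600/200 = 8
Step 3: 0.72 mL + 1.9 mL = 2.62 mL total → factor 2.62/0.72 = 3.6389
Step 4: v brought to 41.7 mL → factor = 41.7 mL/v
Step 5: 400 μL + 5.6 mL = 6000 μL total → factor 6000/400 = 15
Product of known-step factors = 3493.3
Overall factor = 1.00 × 10^7 cells/mL / (28.8 cells/mL) = 3.4722 × 10^5
Step-4 factor = 3.4722 × 10^5 / 3493.3 = 99.396
v = 41.7 mL / 99.396 = 0.420 mL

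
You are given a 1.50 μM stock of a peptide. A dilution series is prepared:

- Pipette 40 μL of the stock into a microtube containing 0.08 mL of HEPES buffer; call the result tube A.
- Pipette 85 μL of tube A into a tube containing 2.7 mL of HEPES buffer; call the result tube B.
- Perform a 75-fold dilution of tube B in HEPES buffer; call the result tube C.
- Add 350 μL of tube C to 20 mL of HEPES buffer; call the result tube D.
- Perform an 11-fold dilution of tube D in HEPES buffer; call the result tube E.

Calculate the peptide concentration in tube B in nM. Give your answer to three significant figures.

Step 1: 40 μL + 0.08 mL = 120 μL total → factor 120/40 = 3
Step 2: 85 μL + 2.7 mL = 2785 μL total → factor 2785/85 = 32.765
Dilution factor through tube B = 3 × 32.765 = 98.294
[tube B] = 1.50 μM / 98.294 = 0.01526 μM = 15.3 nM

15.3 nM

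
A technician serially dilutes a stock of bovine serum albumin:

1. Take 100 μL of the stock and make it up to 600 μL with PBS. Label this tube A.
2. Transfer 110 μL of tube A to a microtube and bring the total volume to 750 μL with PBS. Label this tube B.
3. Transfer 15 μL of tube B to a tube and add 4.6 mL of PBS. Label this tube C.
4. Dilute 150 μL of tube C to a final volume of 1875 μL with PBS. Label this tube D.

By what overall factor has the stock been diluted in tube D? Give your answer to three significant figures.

Step 1: 100 μL brought to 600 μL → factor 600/100 = 6
Step 2: 110 μL brought to 750 μL → factor 750/110 = 6.8182
Step 3: 15 μL + 4.6 mL = 4615 μL total → factor 4615/15 = 307.67
Step 4: 150 μL brought to 1875 μL → factor 1875/150 = 12.5
Overall dilution factor = 6 × 6.8182 × 307.67 × 12.5 = 1.5733 × 10^5

1.57 × 10^5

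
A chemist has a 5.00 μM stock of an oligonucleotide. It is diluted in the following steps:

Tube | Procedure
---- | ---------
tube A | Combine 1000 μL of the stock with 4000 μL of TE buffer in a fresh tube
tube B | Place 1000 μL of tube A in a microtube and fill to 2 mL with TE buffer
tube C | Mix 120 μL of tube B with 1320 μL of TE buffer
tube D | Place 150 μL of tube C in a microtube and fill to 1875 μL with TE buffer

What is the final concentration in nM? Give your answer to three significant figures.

Step 1: 1000 μL + 4000 μL = 5000 μL total → factor 5000/1000 = 5
Step 2: 1000 μL brought to 2 mL → factor 2000/1000 = 2
Step 3: 120 μL + 1320 μL = 1440 μL total → factor 1440/120 = 12
Step 4: 150 μL brought to 1875 μL → factor 1875/150 = 12.5
Overall dilution factor = 5 × 2 × 12 × 12.5 = 1500
Final = 5.00 μM / 1500 = 0.003333 μM = 3.33 nM

3.33 nM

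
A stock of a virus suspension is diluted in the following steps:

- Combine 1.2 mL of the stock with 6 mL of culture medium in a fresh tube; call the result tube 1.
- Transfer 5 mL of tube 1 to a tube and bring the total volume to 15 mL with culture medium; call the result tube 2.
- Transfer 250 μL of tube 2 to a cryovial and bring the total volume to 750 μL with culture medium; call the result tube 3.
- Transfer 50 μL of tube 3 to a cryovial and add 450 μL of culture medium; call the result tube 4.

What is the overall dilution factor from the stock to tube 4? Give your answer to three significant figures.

540

Step 1: 1.2 mL + 6 mL = 7.2 mL total → factor 7.2/1.2 = 6
Step 2: 5 mL brought to 15 mL → factor 15/5 = 3
Step 3: 250 μL brought to 750 μL → factor 750/250 = 3
Step 4: 50 μL + 450 μL = 500 μL total → factor 500/50 = 10
Overall dilution factor = 6 × 3 × 3 × 10 = 540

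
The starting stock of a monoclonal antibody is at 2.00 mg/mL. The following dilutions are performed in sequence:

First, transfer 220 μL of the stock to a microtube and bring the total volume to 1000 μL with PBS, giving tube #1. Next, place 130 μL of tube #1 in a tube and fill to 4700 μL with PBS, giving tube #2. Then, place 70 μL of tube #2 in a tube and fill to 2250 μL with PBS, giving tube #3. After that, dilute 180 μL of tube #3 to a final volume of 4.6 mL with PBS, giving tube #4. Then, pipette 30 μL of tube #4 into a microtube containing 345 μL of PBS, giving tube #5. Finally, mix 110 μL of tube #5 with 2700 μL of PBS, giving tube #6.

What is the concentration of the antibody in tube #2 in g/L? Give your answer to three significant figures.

Step 1: 220 μL brought to 1000 μL → factor 1000/220 = 4.5455
Step 2: 130 μL brought to 4700 μL → factor 4700/130 = 36.154
Dilution factor through tube #2 = 4.5455 × 36.154 = 164.34
[tube #2] = 2.00 mg/mL / 164.34 = 0.01217 mg/mL = 0.0122 g/L

0.0122 g/L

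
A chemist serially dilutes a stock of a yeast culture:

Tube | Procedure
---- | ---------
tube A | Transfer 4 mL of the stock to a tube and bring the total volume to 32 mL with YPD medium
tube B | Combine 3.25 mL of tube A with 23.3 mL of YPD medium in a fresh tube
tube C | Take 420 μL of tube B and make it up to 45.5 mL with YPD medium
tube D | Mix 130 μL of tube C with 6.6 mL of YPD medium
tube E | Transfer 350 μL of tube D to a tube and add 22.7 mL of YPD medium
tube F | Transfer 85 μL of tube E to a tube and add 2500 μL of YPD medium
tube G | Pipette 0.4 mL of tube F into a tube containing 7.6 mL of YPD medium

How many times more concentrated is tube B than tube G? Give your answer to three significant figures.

Step 1: 4 mL brought to 32 mL → factor 32/4 = 8
Step 2: 3.25 mL + 23.3 mL = 26.55 mL total → factor 26.55/3.25 = 8.1692
Step 3: 420 μL brought to 45.5 mL → factor 45500/420 = 108.33
Step 4: 130 μL + 6.6 mL = 6730 μL total → factor 6730/130 = 51.769
Step 5: 350 μL + 22.7 mL = 23050 μL total → factor 23050/350 = 65.857
Step 6: 85 μL + 2500 μL = 2585 μL total → factor 2585/85 = 30.412
Step 7: 0.4 mL + 7.6 mL = 8 mL total → factor 8/0.4 = 20
Dilution factor to tube B = 65.354; to tube G = 1.4682 × 10^10
[tube B]/[tube G] = (factor to tube G)/(factor to tube B) = 1.4682 × 10^10/65.354 = 2.25 × 10^8

2.25 × 10^8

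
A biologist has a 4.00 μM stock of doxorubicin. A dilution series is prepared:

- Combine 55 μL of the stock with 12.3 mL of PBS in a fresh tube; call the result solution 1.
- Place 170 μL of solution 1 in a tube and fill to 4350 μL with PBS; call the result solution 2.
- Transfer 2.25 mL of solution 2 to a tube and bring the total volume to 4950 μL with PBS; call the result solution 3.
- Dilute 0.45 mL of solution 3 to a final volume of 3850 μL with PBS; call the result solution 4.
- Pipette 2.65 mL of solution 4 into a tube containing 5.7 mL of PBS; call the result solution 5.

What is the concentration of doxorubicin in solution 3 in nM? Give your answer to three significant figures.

Step 1: 55 μL + 12.3 mL = 12355 μL total → factor 12355/55 = 224.64
Step 2: 170 μL brought to 4350 μL → factor 4350/170 = 25.588
Step 3: 2.25 mL brought to 4950 μL → factor 4.95/2.25 = 2.2
Dilution factor through solution 3 = 224.64 × 25.588 × 2.2 = 12646
[solution 3] = 4.00 μM / 12646 = 0.0003163 μM = 0.316 nM

0.316 nM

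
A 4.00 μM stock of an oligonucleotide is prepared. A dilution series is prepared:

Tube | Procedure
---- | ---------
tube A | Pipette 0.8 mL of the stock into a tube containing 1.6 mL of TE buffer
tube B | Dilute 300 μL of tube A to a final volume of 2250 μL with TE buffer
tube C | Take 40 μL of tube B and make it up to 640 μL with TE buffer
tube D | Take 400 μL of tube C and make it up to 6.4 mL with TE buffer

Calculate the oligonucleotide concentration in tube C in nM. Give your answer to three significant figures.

11.1 nM

Step 1: 0.8 mL + 1.6 mL = 2.4 mL total → factor 2.4/0.8 = 3
Step 2: 300 μL brought to 2250 μL → factor 2250/300 = 7.5
Step 3: 40 μL brought to 640 μL → factor 640/40 = 16
Dilution factor through tube C = 3 × 7.5 × 16 = 360
[tube C] = 4.00 μM / 360 = 0.01111 μM = 11.1 nM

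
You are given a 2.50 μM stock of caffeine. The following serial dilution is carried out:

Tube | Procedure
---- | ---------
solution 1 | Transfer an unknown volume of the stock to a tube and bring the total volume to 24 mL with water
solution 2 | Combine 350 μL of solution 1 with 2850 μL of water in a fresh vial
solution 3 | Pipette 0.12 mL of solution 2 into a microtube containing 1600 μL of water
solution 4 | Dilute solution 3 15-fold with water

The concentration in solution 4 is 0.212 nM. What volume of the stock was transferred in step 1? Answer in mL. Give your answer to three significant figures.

Step 1: v brought to 24 mL → factor = 24 mL/v
Step 2: 350 μL + 2850 μL = 3200 μL total → factor 3200/350 = 9.1429
Step 3: 0.12 mL + 1600 μL = 1.72 mL total → factor 1.72/0.12 = 14.333
Step 4: 15-fold → factor 15
Product of known-step factors = 1965.7
Overall factor = 2.50 μM / (0.212 nM) = 11792
Step-1 factor = 11792 / 1965.7 = 5.9991
v = 24 mL / 5.9991 = 4.00 mL

4.00 mL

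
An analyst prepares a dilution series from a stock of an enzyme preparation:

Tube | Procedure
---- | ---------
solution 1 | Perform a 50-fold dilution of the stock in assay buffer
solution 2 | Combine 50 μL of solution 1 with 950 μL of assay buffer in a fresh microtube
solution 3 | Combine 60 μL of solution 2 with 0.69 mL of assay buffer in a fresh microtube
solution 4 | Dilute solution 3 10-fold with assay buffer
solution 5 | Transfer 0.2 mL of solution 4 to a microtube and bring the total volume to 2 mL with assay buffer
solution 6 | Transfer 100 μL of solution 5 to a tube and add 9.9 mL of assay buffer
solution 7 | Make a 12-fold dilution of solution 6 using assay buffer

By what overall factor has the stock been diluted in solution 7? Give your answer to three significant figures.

Step 1: 50-fold → factor 50
Step 2: 50 μL + 950 μL = 1000 μL total → factor 1000/50 = 20
Step 3: 60 μL + 0.69 mL = 750 μL total → factor 750/60 = 12.5
Step 4: 10-fold → factor 10
Step 5: 0.2 mL brought to 2 mL → factor 2/0.2 = 10
Step 6: 100 μL + 9.9 mL = 10000 μL total → factor 10000/100 = 100
Step 7: 12-fold → factor 12
Overall dilution factor = 50 × 20 × 12.5 × 10 × 10 × 100 × 12 = 1.5 × 10^9

1.50 × 10^9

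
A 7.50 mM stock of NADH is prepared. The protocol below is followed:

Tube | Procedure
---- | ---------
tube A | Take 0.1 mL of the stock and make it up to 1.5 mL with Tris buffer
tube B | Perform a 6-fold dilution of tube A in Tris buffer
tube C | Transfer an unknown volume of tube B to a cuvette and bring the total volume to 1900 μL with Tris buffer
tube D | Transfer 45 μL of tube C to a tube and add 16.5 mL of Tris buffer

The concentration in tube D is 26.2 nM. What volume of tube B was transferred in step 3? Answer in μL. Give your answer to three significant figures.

Step 1: 0.1 mL brought to 1.5 mL → factor 1.5/0.1 = 15
Step 2: 6-fold → factor 6
Step 3: v brought to 1900 μL → factor = 1900 μL/v
Step 4: 45 μL + 16.5 mL = 16545 μL total → factor 16545/45 = 367.67
Product of known-step factors = 33090
Overall factor = 7.50 mM / (26.2 nM) = 2.8626 × 10^5
Step-3 factor = 2.8626 × 10^5 / 33090 = 8.6509
v = 1900 μL / 8.6509 = 220 μL

220 μL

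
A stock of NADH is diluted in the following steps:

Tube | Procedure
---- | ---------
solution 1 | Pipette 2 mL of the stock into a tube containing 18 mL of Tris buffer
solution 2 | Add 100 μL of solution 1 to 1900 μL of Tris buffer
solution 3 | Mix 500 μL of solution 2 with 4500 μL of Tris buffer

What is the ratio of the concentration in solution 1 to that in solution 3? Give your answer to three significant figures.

Step 1: 2 mL + 18 mL = 20 mL total → factor 20/2 = 10
Step 2: 100 μL + 1900 μL = 2000 μL total → factor 2000/100 = 20
Step 3: 500 μL + 4500 μL = 5000 μL total → factor 5000/500 = 10
Dilution factor to solution 1 = 10; to solution 3 = 2000
[solution 1]/[solution 3] = (factor to solution 3)/(factor to solution 1) = 2000/10 = 200

200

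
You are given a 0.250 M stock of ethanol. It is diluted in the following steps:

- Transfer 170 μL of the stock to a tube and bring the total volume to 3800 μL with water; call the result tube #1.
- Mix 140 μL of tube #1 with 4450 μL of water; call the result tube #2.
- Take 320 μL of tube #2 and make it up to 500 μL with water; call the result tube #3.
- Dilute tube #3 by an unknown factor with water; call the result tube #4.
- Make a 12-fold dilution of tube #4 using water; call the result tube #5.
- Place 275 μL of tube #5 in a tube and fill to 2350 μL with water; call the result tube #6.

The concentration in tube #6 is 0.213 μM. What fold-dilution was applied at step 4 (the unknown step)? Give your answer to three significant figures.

10.0-fold

Step 1: 170 μL brought to 3800 μL → factor 3800/170 = 22.353
Step 2: 140 μL + 4450 μL = 4590 μL total → factor 4590/140 = 32.786
Step 3: 320 μL brought to 500 μL → factor 500/320 = 1.5625
Step 4: unknown factor x
Step 5: 12-fold → factor 12
Step 6: 275 μL brought to 2350 μL → factor 2350/275 = 8.5455
Product of known-step factors = 1.1742 × 10^5
Overall factor = 0.250 M / (0.213 μM) = 1.1737 × 10^6
x = 1.1737 × 10^6 / 1.1742 × 10^5 = 10.0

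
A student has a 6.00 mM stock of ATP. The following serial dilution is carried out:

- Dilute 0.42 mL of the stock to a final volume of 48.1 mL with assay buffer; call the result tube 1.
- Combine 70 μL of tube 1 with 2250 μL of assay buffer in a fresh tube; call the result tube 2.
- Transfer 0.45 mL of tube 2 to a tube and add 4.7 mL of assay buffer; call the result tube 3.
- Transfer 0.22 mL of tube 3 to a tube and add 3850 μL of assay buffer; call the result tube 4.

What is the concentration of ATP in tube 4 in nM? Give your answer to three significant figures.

7.47 nM

Step 1: 0.42 mL brought to 48.1 mL → factor 48.1/0.42 = 114.52
Step 2: 70 μL + 2250 μL = 2320 μL total → factor 2320/70 = 33.143
Step 3: 0.45 mL + 4.7 mL = 5.15 mL total → factor 5.15/0.45 = 11.444
Step 4: 0.22 mL + 3850 μL = 4.07 mL total → factor 4.07/0.22 = 18.5
Overall dilution factor = 114.52 × 33.143 × 11.444 × 18.5 = 8.0362 × 10^5
Final = 6.00 mM / 8.0362 × 10^5 = 7.466 × 10^-6 mM = 7.47 nM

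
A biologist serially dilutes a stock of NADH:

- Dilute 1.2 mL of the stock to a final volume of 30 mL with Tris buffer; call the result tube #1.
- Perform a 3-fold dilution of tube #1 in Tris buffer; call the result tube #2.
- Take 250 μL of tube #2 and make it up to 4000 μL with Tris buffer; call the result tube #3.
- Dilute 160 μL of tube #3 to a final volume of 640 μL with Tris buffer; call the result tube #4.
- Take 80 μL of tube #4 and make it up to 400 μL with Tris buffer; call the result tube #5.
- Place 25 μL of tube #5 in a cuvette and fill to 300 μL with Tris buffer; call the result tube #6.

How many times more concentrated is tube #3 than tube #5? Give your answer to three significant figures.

20.0

Step 1: 1.2 mL brought to 30 mL → factor 30/1.2 = 25
Step 2: 3-fold → factor 3
Step 3: 250 μL brought to 4000 μL → factor 4000/250 = 16
Step 4: 160 μL brought to 640 μL → factor 640/160 = 4
Step 5: 80 μL brought to 400 μL → factor 400/80 = 5
Dilution factor to tube #3 = 1200; to tube #5 = 24000
[tube #3]/[tube #5] = (factor to tube #5)/(factor to tube #3) = 24000/1200 = 20.0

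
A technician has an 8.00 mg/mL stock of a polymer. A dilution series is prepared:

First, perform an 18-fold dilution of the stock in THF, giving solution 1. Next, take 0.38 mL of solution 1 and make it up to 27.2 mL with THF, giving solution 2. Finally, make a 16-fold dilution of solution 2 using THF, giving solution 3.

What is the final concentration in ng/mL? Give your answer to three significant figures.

388 ng/mL

Step 1: 18-fold → factor 18
Step 2: 0.38 mL brought to 27.2 mL → factor 27.2/0.38 = 71.579
Step 3: 16-fold → factor 16
Overall dilution factor = 18 × 71.579 × 16 = 20615
Final = 8.00 mg/mL / 20615 = 0.0003881 mg/mL = 388 ng/mL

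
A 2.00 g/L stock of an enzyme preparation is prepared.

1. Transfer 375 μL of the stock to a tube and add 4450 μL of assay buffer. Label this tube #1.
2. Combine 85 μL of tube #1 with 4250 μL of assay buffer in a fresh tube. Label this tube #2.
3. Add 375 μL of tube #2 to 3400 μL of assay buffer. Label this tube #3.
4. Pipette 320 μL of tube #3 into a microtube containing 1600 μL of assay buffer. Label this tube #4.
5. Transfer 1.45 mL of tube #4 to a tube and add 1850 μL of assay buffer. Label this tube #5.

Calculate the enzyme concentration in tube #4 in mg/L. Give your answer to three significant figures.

0.0505 mg/L

Step 1: 375 μL + 4450 μL = 4825 μL total → factor 4825/375 = 12.867
Step 2: 85 μL + 4250 μL = 4335 μL total → factor 4335/85 = 51
Step 3: 375 μL + 3400 μL = 3775 μL total → factor 3775/375 = 10.067
Step 4: 320 μL + 1600 μL = 1920 μL total → factor 1920/320 = 6
Dilution factor through tube #4 = 12.867 × 51 × 10.067 × 6 = 39634
[tube #4] = 2.00 g/L / 39634 = 5.046 × 10^-5 g/L = 0.0505 mg/L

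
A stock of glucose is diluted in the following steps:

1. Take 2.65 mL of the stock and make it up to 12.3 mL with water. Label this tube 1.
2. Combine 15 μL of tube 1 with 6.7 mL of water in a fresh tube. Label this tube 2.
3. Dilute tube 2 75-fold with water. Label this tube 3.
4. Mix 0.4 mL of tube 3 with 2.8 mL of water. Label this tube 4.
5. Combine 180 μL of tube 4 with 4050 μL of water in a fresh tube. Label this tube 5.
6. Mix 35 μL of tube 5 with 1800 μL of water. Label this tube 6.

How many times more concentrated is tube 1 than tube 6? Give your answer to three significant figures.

Step 1: 2.65 mL brought to 12.3 mL → factor 12.3/2.65 = 4.6415
Step 2: 15 μL + 6.7 mL = 6715 μL total → factor 6715/15 = 447.67
Step 3: 75-fold → factor 75
Step 4: 0.4 mL + 2.8 mL = 3.2 mL total → factor 3.2/0.4 = 8
Step 5: 180 μL + 4050 μL = 4230 μL total → factor 4230/180 = 23.5
Step 6: 35 μL + 1800 μL = 1835 μL total → factor 1835/35 = 52.429
Dilution factor to tube 1 = 4.6415; to tube 6 = 1.536 × 10^9
[tube 1]/[tube 6] = (factor to tube 6)/(factor to tube 1) = 1.536 × 10^9/4.6415 = 3.31 × 10^8

3.31 × 10^8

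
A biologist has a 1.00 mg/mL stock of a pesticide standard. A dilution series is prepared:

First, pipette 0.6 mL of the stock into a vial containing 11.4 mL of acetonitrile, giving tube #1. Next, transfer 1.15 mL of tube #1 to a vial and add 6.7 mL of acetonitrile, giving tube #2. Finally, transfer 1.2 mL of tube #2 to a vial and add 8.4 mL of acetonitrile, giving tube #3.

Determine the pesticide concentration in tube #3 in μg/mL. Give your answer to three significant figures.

0.916 μg/mL

Step 1: 0.6 mL + 11.4 mL = 12 mL total → factor 12/0.6 = 20
Step 2: 1.15 mL + 6.7 mL = 7.85 mL total → factor 7.85/1.15 = 6.8261
Step 3: 1.2 mL + 8.4 mL = 9.6 mL total → factor 9.6/1.2 = 8
Overall dilution factor = 20 × 6.8261 × 8 = 1092.2
Final = 1.00 mg/mL / 1092.2 = 0.0009156 mg/mL = 0.916 μg/mL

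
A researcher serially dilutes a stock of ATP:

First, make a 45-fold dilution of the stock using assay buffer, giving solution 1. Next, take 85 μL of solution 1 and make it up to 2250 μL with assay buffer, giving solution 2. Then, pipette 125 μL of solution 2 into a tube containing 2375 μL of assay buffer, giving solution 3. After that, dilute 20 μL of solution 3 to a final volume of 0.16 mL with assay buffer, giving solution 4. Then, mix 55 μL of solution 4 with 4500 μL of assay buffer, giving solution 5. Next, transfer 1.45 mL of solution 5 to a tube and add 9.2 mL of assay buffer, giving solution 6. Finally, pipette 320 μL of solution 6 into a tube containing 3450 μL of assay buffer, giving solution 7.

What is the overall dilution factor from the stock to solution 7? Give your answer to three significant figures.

Step 1: 45-fold → factor 45
Step 2: 85 μL brought to 2250 μL → factor 2250/85 = 26.471
Step 3: 125 μL + 2375 μL = 2500 μL total → factor 2500/125 = 20
Step 4: 20 μL brought to 0.16 mL → factor 160/20 = 8
Step 5: 55 μL + 4500 μL = 4555 μL total → factor 4555/55 = 82.818
Step 6: 1.45 mL + 9.2 mL = 10.65 mL total → factor 10.65/1.45 = 7.3448
Step 7: 320 μL + 3450 μL = 3770 μL total → factor 3770/320 = 11.781
Overall dilution factor = 45 × 26.471 × 20 × 8 × 82.818 × 7.3448 × 11.781 = 1.3658 × 10^9

1.37 × 10^9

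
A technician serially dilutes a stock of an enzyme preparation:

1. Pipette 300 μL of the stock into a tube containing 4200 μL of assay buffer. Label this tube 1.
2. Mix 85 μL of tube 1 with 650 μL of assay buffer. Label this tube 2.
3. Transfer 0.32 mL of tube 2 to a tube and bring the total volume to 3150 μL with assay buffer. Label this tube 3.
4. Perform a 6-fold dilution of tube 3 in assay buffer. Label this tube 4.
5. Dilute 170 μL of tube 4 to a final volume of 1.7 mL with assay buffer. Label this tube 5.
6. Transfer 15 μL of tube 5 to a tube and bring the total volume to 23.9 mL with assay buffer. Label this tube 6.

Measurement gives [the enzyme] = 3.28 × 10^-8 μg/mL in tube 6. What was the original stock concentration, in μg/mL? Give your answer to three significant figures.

Step 1: 300 μL + 4200 μL = 4500 μL total → factor 4500/300 = 15
Step 2: 85 μL + 650 μL = 735 μL total → factor 735/85 = 8.6471
Step 3: 0.32 mL brought to 3150 μL → factor 3.15/0.32 = 9.8438
Step 4: 6-fold → factor 6
Step 5: 170 μL brought to 1.7 mL → factor 1700/170 = 10
Step 6: 15 μL brought to 23.9 mL → factor 23900/15 = 1593.3
Overall dilution factor = 15 × 8.6471 × 9.8438 × 6 × 10 × 1593.3 = 1.2206 × 10^8
Stock = 3.28 × 10^-8 μg/mL × 1.2206 × 10^8 = 4.00 μg/mL

4.00 μg/mL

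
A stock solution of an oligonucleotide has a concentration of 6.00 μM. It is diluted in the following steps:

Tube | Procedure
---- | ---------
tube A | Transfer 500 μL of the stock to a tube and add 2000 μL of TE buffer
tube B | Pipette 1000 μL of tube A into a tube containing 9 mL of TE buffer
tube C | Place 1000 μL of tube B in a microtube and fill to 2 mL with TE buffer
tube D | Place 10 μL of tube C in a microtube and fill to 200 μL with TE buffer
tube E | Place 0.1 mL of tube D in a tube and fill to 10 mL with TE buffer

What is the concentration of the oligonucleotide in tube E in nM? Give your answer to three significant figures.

0.0300 nM

Step 1: 500 μL + 2000 μL = 2500 μL total → factor 2500/500 = 5
Step 2: 1000 μL + 9 mL = 10000 μL total → factor 10000/1000 = 10
Step 3: 1000 μL brought to 2 mL → factor 2000/1000 = 2
Step 4: 10 μL brought to 200 μL → factor 200/10 = 20
Step 5: 0.1 mL brought to 10 mL → factor 10/0.1 = 100
Overall dilution factor = 5 × 10 × 2 × 20 × 100 = 2 × 10^5
Final = 6.00 μM / 2 × 10^5 = 3.000 × 10^-5 μM = 0.0300 nM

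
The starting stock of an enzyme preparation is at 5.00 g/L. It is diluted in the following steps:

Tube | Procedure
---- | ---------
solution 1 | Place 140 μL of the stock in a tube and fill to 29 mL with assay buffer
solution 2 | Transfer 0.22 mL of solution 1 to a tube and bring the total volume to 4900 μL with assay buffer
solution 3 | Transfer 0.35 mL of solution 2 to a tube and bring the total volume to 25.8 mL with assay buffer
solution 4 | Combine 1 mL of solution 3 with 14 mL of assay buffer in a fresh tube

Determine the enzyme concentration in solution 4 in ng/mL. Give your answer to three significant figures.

Step 1: 140 μL brought to 29 mL → factor 29000/140 = 207.14
Step 2: 0.22 mL brought to 4900 μL → factor 4.9/0.22 = 22.273
Step 3: 0.35 mL brought to 25.8 mL → factor 25.8/0.35 = 73.714
Step 4: 1 mL + 14 mL = 15 mL total → factor 15/1 = 15
Overall dilution factor = 207.14 × 22.273 × 73.714 × 15 = 5.1014 × 10^6
Final = 5.00 g/L / 5.1014 × 10^6 = 9.801 × 10^-7 g/L = 0.980 ng/mL

0.980 ng/mL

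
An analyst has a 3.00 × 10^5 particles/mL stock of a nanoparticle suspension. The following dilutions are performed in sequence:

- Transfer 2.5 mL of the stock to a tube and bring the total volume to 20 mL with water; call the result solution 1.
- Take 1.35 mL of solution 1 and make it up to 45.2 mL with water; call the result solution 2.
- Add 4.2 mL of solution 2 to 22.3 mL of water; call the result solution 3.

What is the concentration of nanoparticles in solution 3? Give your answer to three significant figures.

Step 1: 2.5 mL brought to 20 mL → factor 20/2.5 = 8
Step 2: 1.35 mL brought to 45.2 mL → factor 45.2/1.35 = 33.481
Step 3: 4.2 mL + 22.3 mL = 26.5 mL total → factor 26.5/4.2 = 6.3095
Overall dilution factor = 8 × 33.481 × 6.3095 = 1690
Final = 3.00 × 10^5 particles/mL / 1690 = 178 particles/mL

178 particles/mL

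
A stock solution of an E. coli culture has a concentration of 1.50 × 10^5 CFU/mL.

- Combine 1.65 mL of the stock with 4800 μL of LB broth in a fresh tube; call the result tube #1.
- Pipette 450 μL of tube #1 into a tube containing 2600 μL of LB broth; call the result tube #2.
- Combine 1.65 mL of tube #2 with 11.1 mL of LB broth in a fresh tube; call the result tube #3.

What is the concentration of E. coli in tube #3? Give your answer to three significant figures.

Step 1: 1.65 mL + 4800 μL = 6.45 mL total → factor 6.45/1.65 = 3.9091
Step 2: 450 μL + 2600 μL = 3050 μL total → factor 3050/450 = 6.7778
Step 3: 1.65 mL + 11.1 mL = 12.75 mL total → factor 12.75/1.65 = 7.7273
Overall dilution factor = 3.9091 × 6.7778 × 7.7273 = 204.73
Final = 1.50 × 10^5 CFU/mL / 204.73 = 733 CFU/mL

733 CFU/mL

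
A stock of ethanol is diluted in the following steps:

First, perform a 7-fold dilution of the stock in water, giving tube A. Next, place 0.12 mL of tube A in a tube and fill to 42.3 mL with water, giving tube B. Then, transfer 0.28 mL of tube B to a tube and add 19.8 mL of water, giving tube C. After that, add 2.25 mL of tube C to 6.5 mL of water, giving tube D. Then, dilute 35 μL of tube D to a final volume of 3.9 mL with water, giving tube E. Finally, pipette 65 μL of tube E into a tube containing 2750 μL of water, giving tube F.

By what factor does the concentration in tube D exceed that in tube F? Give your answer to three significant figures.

4.83 × 10^3

Step 1: 7-fold → factor 7
Step 2: 0.12 mL brought to 42.3 mL → factor 42.3/0.12 = 352.5
Step 3: 0.28 mL + 19.8 mL = 20.08 mL total → factor 20.08/0.28 = 71.714
Step 4: 2.25 mL + 6.5 mL = 8.75 mL total → factor 8.75/2.25 = 3.8889
Step 5: 35 μL brought to 3.9 mL → factor 3900/35 = 111.43
Step 6: 65 μL + 2750 μL = 2815 μL total → factor 2815/65 = 43.308
Dilution factor to tube D = 6.8816 × 10^5; to tube F = 3.3209 × 10^9
[tube D]/[tube F] = (factor to tube F)/(factor to tube D) = 3.3209 × 10^9/6.8816 × 10^5 = 4.83 × 10^3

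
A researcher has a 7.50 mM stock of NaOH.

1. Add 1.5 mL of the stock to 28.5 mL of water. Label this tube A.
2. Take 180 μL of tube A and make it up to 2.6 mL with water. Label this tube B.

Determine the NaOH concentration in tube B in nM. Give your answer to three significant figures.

Step 1: 1.5 mL + 28.5 mL = 30 mL total → factor 30/1.5 = 20
Step 2: 180 μL brought to 2.6 mL → factor 2600/180 = 14.444
Overall dilution factor = 20 × 14.444 = 288.89
Final = 7.50 mM / 288.89 = 0.02596 mM = 2.60 × 10^4 nM

2.60 × 10^4 nM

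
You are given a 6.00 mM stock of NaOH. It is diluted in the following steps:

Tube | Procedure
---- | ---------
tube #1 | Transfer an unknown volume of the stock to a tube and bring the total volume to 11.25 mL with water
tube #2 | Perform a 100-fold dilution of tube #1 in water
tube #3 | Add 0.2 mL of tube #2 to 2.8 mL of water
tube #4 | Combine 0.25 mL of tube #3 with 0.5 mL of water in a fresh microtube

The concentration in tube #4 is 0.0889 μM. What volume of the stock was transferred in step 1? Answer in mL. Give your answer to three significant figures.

Step 1: v brought to 11.25 mL → factor = 11.25 mL/v
Step 2: 100-fold → factor 100
Step 3: 0.2 mL + 2.8 mL = 3 mL total → factor 3/0.2 = 15
Step 4: 0.25 mL + 0.5 mL = 0.75 mL total → factor 0.75/0.25 = 3
Product of known-step factors = 4500
Overall factor = 6.00 mM / (0.0889 μM) = 67492
Step-1 factor = 67492 / 4500 = 14.998
v = 11.25 mL / 14.998 = 0.750 mL

0.750 mL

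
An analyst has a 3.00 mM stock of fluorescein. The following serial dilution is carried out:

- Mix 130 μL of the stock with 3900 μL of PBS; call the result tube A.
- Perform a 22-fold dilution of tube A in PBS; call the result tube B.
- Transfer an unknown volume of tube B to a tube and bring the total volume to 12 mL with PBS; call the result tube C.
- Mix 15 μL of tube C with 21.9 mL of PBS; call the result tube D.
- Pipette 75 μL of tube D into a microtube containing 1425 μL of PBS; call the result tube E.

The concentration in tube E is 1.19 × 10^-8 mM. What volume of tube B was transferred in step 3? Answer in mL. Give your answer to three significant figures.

Step 1: 130 μL + 3900 μL = 4030 μL total → factor 4030/130 = 31
Step 2: 22-fold → factor 22
Step 3: v brought to 12 mL → factor = 12 mL/v
Step 4: 15 μL + 21.9 mL = 21915 μL total → factor 21915/15 = 1461
Step 5: 75 μL + 1425 μL = 1500 μL total → factor 1500/75 = 20
Product of known-step factors = 1.9928 × 10^7
Overall factor = 3.00 mM / (1.19 × 10^-8 mM) = 2.521 × 10^8
Step-3 factor = 2.521 × 10^8 / 1.9928 × 10^7 = 12.651
v = 12 mL / 12.651 = 0.949 mL

0.949 mL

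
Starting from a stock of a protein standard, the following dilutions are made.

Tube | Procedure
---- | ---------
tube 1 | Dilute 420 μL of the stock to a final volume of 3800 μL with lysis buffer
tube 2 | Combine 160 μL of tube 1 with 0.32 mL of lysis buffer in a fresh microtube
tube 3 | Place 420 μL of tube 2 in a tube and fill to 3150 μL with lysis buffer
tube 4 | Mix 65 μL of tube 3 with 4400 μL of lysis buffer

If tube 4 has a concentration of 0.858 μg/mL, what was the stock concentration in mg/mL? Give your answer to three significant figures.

12.0 mg/mL

Step 1: 420 μL brought to 3800 μL → factor 3800/420 = 9.0476
Step 2: 160 μL + 0.32 mL = 480 μL total → factor 480/160 = 3
Step 3: 420 μL brought to 3150 μL → factor 3150/420 = 7.5
Step 4: 65 μL + 4400 μL = 4465 μL total → factor 4465/65 = 68.692
Overall dilution factor = 9.0476 × 3 × 7.5 × 68.692 = 13984
Stock = 0.858 μg/mL × 13984 = 1.200 × 10^4 μg/mL = 12.0 mg/mL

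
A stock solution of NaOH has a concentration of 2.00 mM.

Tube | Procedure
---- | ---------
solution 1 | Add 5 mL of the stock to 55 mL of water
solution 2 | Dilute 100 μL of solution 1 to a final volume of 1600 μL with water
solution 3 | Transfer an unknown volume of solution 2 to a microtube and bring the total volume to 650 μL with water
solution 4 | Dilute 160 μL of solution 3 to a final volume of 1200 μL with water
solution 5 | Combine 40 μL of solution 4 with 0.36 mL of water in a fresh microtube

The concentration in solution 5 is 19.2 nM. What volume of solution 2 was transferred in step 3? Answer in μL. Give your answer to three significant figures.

89.9 μL

Step 1: 5 mL + 55 mL = 60 mL total → factor 60/5 = 12
Step 2: 100 μL brought to 1600 μL → factor 1600/100 = 16
Step 3: v brought to 650 μL → factor = 650 μL/v
Step 4: 160 μL brought to 1200 μL → factor 1200/160 = 7.5
Step 5: 40 μL + 0.36 mL = 400 μL total → factor 400/40 = 10
Product of known-step factors = 14400
Overall factor = 2.00 mM / (19.2 nM) = 1.0417 × 10^5
Step-3 factor = 1.0417 × 10^5 / 14400 = 7.2338
v = 650 μL / 7.2338 = 89.9 μL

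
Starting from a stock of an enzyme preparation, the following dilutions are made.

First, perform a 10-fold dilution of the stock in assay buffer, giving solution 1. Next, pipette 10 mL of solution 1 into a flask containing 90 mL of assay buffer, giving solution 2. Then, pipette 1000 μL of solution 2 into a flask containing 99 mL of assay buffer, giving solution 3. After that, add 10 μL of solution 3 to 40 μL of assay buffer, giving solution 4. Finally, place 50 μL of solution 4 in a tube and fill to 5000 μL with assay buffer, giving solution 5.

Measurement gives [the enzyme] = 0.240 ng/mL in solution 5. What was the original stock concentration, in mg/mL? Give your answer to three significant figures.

1.20 mg/mL

Step 1: 10-fold → factor 10
Step 2: 10 mL + 90 mL = 100 mL total → factor 100/10 = 10
Step 3: 1000 μL + 99 mL = 1 × 10^5 μL total → factor 1 × 10^5/1000 = 100
Step 4: 10 μL + 40 μL = 50 μL total → factor 50/10 = 5
Step 5: 50 μL brought to 5000 μL → factor 5000/50 = 100
Overall dilution factor = 10 × 10 × 100 × 5 × 100 = 5 × 10^6
Stock = 0.240 ng/mL × 5 × 10^6 = 1.200 × 10^6 ng/mL = 1.20 mg/mL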